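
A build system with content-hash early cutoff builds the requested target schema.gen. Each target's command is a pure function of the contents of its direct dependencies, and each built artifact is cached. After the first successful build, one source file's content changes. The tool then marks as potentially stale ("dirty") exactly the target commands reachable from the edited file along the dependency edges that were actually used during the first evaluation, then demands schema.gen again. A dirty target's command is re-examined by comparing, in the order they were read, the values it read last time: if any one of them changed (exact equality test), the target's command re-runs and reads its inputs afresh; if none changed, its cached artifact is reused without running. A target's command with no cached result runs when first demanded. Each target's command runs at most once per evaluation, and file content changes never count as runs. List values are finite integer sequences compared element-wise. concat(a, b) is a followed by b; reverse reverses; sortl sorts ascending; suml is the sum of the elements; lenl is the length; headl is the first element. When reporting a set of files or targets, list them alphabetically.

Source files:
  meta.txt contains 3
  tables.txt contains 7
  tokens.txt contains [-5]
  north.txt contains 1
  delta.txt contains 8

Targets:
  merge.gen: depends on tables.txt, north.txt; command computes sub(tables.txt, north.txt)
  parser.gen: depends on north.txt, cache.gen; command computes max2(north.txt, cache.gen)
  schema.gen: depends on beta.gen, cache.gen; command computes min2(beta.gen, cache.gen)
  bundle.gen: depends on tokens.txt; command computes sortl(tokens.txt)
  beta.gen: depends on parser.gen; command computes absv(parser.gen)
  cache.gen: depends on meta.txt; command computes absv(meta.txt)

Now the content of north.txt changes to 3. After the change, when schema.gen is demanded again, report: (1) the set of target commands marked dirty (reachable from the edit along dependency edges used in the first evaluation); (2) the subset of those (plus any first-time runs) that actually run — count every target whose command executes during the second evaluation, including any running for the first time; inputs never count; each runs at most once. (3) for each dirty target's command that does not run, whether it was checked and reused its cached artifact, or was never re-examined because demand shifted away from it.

First evaluation (everything demanded from the output):
  cache.gen = absv(3) = 3
  parser.gen = max2(1, 3) = 3
  beta.gen = absv(3) = 3
  schema.gen = min2(3, 3) = 3

Propagation after the edit:
  parser.gen: runs — north.txt 1->3; result 3 (same value as before).
  beta.gen: checked — values it read are unchanged (parser.gen unchanged); reused cached 3 without running.
  schema.gen: checked — values it read are unchanged (beta.gen unchanged, cache.gen unchanged); reused cached 3 without running.

Key observation: the change is absorbed at parser.gen — it re-runs but produces the same value, and the output's value is unchanged.

Marked dirty: beta.gen, parser.gen, schema.gen.
Target commands that run: parser.gen — 1 in total.
Checked but reused from cache: beta.gen, schema.gen.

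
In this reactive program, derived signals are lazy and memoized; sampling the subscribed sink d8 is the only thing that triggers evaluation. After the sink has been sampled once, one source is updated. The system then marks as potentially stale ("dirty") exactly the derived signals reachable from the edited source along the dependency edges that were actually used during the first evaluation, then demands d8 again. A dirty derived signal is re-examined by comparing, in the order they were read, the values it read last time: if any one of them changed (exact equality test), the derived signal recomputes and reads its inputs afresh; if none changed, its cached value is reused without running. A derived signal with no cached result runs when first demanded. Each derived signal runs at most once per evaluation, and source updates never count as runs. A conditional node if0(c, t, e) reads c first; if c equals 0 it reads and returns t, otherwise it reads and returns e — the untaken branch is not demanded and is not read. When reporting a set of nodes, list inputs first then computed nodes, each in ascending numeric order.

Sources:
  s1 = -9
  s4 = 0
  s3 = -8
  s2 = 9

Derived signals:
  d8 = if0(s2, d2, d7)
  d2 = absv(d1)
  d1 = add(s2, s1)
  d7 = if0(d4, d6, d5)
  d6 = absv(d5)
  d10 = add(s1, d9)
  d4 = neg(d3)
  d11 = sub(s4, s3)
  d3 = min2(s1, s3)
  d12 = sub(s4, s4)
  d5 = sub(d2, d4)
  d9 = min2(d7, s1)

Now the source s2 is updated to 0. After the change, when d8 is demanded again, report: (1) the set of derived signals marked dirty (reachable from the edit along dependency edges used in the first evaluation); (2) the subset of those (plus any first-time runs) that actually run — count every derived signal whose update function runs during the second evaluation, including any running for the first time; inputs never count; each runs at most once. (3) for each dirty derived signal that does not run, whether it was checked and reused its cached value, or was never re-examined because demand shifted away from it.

The edit dirties: d1, d2, d5, d7, d8.
3 derived signals run: d1, d2, d8.
Unvisited dirty nodes (no longer demanded): d5, d7.
Note the branch switch — demand abandons d5, d7, which are never re-examined.

First demand of the output computes:
  d1 = add(9, -9) = 0
  d2 = absv(0) = 0
  d3 = min2(-9, -8) = -9
  d4 = neg(-9) = 9
  d5 = sub(0, 9) = -9
  d7 = if0(d4=9 -> else branch d5) = -9
  d8 = if0(s2=9 -> else branch d7) = -9

After the edit, cleaning proceeds:
  d1: a read changed (s2 9->0) — executes, giving -9.
  d2: a read changed (d1 0->-9) — executes, giving 9.
  d5: stays stale; no demand reaches it after the flip.
  d7: stays stale; no demand reaches it after the flip.
  d8: a read changed (s2 9->0) — executes, giving 9.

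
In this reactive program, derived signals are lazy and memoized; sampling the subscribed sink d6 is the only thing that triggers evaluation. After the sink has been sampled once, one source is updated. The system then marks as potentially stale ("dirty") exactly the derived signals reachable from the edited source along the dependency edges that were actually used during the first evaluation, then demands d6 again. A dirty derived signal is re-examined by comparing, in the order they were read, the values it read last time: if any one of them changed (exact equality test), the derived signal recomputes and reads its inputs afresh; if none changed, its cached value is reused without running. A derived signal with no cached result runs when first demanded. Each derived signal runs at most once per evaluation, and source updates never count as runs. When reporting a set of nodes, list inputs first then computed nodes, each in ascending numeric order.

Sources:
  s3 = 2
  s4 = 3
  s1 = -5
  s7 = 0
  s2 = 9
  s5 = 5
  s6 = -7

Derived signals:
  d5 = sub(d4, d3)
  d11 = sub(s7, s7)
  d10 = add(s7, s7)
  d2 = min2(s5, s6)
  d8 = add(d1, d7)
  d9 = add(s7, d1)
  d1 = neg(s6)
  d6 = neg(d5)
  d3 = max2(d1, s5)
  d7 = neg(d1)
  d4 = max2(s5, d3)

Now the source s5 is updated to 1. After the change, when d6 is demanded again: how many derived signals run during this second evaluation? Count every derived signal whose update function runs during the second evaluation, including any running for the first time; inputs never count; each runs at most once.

First demand of the output computes:
  d1 = neg(-7) = 7
  d3 = max2(7, 5) = 7
  d4 = max2(5, 7) = 7
  d5 = sub(7, 7) = 0
  d6 = neg(0) = 0

After the edit, cleaning proceeds:
  d3: a read changed (s5 5->1) — executes, giving 7 — identical to its old value.
  d4: a read changed (s5 5->1) — executes, giving 7 — identical to its old value.
  d5: dirty, but its reads are unchanged (d4 unchanged, d3 unchanged); cached 0 stands.
  d6: dirty, but its reads are unchanged (d5 unchanged); cached 0 stands.

Note where the cutoff bites: d5 is checked, finds nothing changed, and keeps its cache.

2 derived signals run: d3, d4.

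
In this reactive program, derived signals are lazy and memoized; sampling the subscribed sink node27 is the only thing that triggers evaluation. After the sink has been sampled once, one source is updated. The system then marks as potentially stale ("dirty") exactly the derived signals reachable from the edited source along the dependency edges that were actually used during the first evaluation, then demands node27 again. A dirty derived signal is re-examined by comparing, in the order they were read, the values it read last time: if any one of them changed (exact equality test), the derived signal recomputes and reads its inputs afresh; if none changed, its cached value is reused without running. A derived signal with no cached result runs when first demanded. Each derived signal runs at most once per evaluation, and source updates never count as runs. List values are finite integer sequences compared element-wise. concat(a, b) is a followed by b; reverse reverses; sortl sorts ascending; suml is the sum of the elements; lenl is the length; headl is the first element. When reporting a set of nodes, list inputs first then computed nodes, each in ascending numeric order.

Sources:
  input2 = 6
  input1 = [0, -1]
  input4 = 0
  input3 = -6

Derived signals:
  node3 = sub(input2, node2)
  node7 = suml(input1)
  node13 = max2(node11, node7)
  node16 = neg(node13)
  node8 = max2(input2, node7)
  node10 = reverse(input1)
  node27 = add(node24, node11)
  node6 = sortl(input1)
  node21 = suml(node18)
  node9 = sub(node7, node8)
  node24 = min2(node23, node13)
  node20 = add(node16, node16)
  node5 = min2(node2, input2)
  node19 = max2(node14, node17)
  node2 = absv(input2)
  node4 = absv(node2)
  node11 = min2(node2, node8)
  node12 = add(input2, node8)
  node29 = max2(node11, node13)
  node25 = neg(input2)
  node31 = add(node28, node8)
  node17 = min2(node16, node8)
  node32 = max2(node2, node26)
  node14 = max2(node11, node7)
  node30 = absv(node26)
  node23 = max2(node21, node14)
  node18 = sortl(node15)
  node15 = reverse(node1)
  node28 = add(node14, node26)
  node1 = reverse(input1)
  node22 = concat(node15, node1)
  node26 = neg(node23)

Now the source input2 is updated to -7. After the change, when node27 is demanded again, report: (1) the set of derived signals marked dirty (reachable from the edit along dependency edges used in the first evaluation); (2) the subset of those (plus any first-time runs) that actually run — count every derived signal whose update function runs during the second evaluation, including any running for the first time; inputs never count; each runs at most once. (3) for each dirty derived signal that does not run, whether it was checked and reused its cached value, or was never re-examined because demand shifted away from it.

First demand of the output computes:
  node1 = reverse([0, -1]) = [-1, 0]
  node2 = absv(6) = 6
  node7 = suml([0, -1]) = -1
  node8 = max2(6, -1) = 6
  node11 = min2(6, 6) = 6
  node13 = max2(6, -1) = 6
  node14 = max2(6, -1) = 6
  node15 = reverse([-1, 0]) = [0, -1]
  node18 = sortl([0, -1]) = [-1, 0]
  node21 = suml([-1, 0]) = -1
  node23 = max2(-1, 6) = 6
  node24 = min2(6, 6) = 6
  node27 = add(6, 6) = 12

After the edit, cleaning proceeds:
  node2: a read changed (input2 6->-7) — executes, giving 7.
  node8: a read changed (input2 6->-7) — executes, giving -1.
  node11: a read changed (node2 6->7; node8 6->-1) — executes, giving -1.
  node13: a read changed (node11 6->-1) — executes, giving -1.
  node14: a read changed (node11 6->-1) — executes, giving -1.
  node23: a read changed (node14 6->-1) — executes, giving -1.
  node24: a read changed (node23 6->-1; node13 6->-1) — executes, giving -1.
  node27: a read changed (node24 6->-1; node11 6->-1) — executes, giving -2.

The edit dirties: node2, node8, node11, node13, node14, node23, node24, node27.
8 derived signals run: node2, node8, node11, node13, node14, node23, node24, node27.
No dirty derived signal escaped a run.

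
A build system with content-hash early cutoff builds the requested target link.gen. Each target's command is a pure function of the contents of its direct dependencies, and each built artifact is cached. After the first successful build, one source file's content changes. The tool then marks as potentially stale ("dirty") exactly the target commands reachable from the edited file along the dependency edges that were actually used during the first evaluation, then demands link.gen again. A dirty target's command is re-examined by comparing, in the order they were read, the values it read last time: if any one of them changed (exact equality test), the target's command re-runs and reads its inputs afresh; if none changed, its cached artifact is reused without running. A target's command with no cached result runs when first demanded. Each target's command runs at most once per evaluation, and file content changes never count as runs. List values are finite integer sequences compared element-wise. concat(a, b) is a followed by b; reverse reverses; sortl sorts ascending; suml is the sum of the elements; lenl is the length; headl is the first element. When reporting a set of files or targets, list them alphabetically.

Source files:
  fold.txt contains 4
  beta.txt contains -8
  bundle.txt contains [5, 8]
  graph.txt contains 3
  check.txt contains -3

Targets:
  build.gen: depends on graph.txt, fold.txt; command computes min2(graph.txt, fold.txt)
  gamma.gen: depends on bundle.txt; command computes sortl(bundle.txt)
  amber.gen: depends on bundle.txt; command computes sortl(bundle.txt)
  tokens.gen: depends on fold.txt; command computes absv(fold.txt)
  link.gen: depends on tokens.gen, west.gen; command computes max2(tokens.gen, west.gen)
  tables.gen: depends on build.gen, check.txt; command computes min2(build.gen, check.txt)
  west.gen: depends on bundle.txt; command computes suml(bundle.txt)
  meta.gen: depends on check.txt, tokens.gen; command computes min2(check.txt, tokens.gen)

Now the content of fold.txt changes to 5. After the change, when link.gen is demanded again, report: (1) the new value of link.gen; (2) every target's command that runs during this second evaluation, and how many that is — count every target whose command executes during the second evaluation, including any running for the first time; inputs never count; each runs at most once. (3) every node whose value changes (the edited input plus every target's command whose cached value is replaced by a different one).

New value of link.gen: 13.
Target commands that run: link.gen, tokens.gen — 2 in total.
Values that change: fold.txt, tokens.gen.

First evaluation (everything demanded from the output):
  tokens.gen = absv(4) = 4
  west.gen = suml([5, 8]) = 13
  link.gen = max2(4, 13) = 13

Propagation after the edit:
  tokens.gen: runs — fold.txt 4->5; result 5.
  link.gen: runs — tokens.gen 4->5; result 13 (same value as before).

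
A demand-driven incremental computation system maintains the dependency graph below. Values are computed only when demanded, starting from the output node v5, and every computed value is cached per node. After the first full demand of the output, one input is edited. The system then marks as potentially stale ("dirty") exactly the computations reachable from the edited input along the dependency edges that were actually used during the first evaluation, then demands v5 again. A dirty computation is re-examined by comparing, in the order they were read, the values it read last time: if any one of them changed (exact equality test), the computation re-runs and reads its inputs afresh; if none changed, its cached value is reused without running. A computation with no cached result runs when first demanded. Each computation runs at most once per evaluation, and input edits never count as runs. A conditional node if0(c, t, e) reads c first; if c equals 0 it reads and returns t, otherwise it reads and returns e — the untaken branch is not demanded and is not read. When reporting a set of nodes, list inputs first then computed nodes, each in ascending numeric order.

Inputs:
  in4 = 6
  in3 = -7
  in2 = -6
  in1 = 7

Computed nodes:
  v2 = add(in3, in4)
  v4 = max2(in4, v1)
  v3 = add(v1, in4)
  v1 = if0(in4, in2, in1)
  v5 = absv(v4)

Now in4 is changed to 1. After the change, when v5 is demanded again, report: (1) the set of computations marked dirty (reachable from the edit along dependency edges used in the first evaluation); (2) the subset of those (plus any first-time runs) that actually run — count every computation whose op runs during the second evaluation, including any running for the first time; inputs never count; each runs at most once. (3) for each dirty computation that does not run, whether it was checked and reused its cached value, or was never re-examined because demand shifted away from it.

First evaluation (everything demanded from the output):
  v1 = if0(in4=6 -> else branch in1) = 7
  v4 = max2(6, 7) = 7
  v5 = absv(7) = 7

Propagation after the edit:
  v1: runs — in4 6->1; result 7 (same value as before).
  v4: runs — in4 6->1; result 7 (same value as before).
  v5: checked — values it read are unchanged (v4 unchanged); reused cached 7 without running.

Key observation: the cutoff stops propagation at v5 — its inputs' values are unchanged, so it reuses its cache.

Marked dirty: v1, v4, v5.
Computations that run: v1, v4 — 2 in total.
Checked but reused from cache: v5.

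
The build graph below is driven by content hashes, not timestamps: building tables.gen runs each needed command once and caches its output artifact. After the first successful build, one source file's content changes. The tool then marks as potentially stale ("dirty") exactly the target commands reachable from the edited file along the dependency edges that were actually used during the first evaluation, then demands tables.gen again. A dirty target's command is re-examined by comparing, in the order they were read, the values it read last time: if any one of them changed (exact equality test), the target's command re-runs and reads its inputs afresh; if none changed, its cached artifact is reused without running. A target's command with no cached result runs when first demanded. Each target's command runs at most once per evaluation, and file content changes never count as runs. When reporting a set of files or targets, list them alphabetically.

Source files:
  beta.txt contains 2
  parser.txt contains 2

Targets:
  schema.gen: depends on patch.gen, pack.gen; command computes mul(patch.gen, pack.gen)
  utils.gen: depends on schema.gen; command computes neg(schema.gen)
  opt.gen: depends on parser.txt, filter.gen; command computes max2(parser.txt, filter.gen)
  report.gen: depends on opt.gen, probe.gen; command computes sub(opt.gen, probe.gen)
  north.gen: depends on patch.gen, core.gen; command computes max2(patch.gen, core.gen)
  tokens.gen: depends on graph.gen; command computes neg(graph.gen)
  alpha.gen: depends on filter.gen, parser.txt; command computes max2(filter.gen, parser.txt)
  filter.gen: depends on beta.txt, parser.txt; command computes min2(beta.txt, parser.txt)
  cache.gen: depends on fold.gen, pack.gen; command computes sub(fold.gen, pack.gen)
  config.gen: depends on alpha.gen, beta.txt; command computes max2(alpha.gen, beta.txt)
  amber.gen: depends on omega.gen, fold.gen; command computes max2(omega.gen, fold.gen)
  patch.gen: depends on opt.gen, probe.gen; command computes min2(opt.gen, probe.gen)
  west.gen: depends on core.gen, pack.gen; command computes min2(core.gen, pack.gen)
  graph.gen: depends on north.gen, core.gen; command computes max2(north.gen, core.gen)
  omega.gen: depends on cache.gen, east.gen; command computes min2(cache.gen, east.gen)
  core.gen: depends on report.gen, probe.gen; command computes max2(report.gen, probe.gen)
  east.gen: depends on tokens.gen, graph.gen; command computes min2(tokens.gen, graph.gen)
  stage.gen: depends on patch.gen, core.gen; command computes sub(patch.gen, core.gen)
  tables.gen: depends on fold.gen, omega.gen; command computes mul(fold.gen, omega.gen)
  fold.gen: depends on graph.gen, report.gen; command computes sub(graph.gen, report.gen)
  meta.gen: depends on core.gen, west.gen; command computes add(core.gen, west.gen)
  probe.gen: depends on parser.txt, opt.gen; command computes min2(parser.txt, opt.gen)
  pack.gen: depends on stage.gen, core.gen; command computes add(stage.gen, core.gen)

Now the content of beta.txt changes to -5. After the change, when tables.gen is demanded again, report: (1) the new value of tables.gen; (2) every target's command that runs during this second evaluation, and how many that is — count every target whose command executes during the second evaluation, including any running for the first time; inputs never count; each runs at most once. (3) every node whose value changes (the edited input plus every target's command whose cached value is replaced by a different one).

tables.gen now evaluates to -4.
Run set: filter.gen, opt.gen (2 run).
Changed values: beta.txt, filter.gen.
The important point: opt.gen recomputes to an identical value, and the output ends up unchanged.

Initial pass — values computed on the first demand:
  filter.gen = min2(2, 2) = 2
  opt.gen = max2(2, 2) = 2
  probe.gen = min2(2, 2) = 2
  patch.gen = min2(2, 2) = 2
  report.gen = sub(2, 2) = 0
  core.gen = max2(0, 2) = 2
  north.gen = max2(2, 2) = 2
  graph.gen = max2(2, 2) = 2
  fold.gen = sub(2, 0) = 2
  stage.gen = sub(2, 2) = 0
  pack.gen = add(0, 2) = 2
  cache.gen = sub(2, 2) = 0
  tokens.gen = neg(2) = -2
  east.gen = min2(-2, 2) = -2
  omega.gen = min2(0, -2) = -2
  tables.gen = mul(2, -2) = -4

Second demand — change propagation:
  filter.gen: re-runs because beta.txt 2->-5; new result -5.
  opt.gen: re-runs because filter.gen 2->-5; new result 2 (unchanged).
  probe.gen: re-examined; everything it read last time is the same (parser.txt unchanged, opt.gen unchanged) — cache 2 kept, no run.
  patch.gen: re-examined; everything it read last time is the same (opt.gen unchanged, probe.gen unchanged) — cache 2 kept, no run.
  report.gen: re-examined; everything it read last time is the same (opt.gen unchanged, probe.gen unchanged) — cache 0 kept, no run.
  core.gen: re-examined; everything it read last time is the same (report.gen unchanged, probe.gen unchanged) — cache 2 kept, no run.
  north.gen: re-examined; everything it read last time is the same (patch.gen unchanged, core.gen unchanged) — cache 2 kept, no run.
  graph.gen: re-examined; everything it read last time is the same (north.gen unchanged, core.gen unchanged) — cache 2 kept, no run.
  fold.gen: re-examined; everything it read last time is the same (graph.gen unchanged, report.gen unchanged) — cache 2 kept, no run.
  stage.gen: re-examined; everything it read last time is the same (patch.gen unchanged, core.gen unchanged) — cache 0 kept, no run.
  pack.gen: re-examined; everything it read last time is the same (stage.gen unchanged, core.gen unchanged) — cache 2 kept, no run.
  cache.gen: re-examined; everything it read last time is the same (fold.gen unchanged, pack.gen unchanged) — cache 0 kept, no run.
  tokens.gen: re-examined; everything it read last time is the same (graph.gen unchanged) — cache -2 kept, no run.
  east.gen: re-examined; everything it read last time is the same (tokens.gen unchanged, graph.gen unchanged) — cache -2 kept, no run.
  omega.gen: re-examined; everything it read last time is the same (cache.gen unchanged, east.gen unchanged) — cache -2 kept, no run.
  tables.gen: re-examined; everything it read last time is the same (fold.gen unchanged, omega.gen unchanged) — cache -4 kept, no run.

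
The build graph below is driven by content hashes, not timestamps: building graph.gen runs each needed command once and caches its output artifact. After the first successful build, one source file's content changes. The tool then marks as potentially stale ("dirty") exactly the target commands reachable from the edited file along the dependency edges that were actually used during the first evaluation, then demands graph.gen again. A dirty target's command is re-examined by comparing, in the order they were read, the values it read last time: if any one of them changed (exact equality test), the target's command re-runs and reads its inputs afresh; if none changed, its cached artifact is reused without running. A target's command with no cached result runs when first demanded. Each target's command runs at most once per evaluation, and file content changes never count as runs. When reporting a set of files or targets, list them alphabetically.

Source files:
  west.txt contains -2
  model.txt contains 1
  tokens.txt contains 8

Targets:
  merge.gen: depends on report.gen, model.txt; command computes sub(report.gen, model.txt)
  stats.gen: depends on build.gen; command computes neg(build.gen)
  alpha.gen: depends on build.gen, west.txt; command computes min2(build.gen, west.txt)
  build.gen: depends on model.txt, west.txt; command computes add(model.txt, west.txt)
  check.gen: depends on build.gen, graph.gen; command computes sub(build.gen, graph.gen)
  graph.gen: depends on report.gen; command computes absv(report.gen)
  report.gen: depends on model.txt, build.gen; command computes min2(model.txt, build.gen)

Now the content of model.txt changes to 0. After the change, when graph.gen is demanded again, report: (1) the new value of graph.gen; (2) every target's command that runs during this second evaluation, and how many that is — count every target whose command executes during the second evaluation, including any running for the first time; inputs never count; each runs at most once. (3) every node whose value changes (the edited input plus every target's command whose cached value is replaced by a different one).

Initial pass — values computed on the first demand:
  build.gen = add(1, -2) = -1
  report.gen = min2(1, -1) = -1
  graph.gen = absv(-1) = 1

Second demand — change propagation:
  build.gen: re-runs because model.txt 1->0; new result -2.
  report.gen: re-runs because model.txt 1->0; build.gen -1->-2; new result -2.
  graph.gen: re-runs because report.gen -1->-2; new result 2.

graph.gen now evaluates to 2.
Run set: build.gen, graph.gen, report.gen (3 run).
Changed values: build.gen, graph.gen, model.txt, report.gen.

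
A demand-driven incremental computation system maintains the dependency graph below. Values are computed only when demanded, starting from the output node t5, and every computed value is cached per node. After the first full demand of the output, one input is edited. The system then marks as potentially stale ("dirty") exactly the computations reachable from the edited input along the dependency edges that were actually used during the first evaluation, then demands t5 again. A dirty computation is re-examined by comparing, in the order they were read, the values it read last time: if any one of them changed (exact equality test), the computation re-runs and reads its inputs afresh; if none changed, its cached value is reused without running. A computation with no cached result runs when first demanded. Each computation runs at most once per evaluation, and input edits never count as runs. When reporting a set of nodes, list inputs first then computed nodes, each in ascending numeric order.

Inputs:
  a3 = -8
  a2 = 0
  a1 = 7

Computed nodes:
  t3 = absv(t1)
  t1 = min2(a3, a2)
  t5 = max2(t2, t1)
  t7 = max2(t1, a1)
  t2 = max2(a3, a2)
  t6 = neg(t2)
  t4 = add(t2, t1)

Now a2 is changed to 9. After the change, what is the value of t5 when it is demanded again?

New value of t5: 9.

First evaluation (everything demanded from the output):
  t1 = min2(-8, 0) = -8
  t2 = max2(-8, 0) = 0
  t5 = max2(0, -8) = 0

Propagation after the edit:
  t1: runs — a2 0->9; result -8 (same value as before).
  t2: runs — a2 0->9; result 9.
  t5: runs — t2 0->9; result 9.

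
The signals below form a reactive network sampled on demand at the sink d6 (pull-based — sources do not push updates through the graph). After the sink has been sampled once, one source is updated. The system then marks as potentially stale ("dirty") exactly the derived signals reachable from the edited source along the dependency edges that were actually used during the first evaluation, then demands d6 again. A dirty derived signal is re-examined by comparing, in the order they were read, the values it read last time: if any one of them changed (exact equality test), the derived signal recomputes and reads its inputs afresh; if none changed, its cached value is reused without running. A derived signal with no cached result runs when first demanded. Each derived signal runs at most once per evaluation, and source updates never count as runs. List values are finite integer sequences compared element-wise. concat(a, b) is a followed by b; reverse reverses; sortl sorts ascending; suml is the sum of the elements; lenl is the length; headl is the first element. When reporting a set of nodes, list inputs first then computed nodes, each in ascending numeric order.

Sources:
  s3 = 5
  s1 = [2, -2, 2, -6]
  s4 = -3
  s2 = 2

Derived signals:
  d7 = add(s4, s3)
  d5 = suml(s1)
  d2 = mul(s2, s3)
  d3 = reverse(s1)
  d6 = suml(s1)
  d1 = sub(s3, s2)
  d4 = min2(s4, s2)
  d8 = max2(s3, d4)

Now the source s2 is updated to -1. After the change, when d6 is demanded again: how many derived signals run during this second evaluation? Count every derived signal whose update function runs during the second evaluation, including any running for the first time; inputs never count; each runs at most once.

Run set: none (0 run).
The important point: nothing the output needs ever reads s2, so the edit is invisible to it.

Initial pass — values computed on the first demand:
  d6 = suml([2, -2, 2, -6]) = -4

Second demand — change propagation:
  no demanded computation ever read s2, so the edit dirties nothing and nothing runs.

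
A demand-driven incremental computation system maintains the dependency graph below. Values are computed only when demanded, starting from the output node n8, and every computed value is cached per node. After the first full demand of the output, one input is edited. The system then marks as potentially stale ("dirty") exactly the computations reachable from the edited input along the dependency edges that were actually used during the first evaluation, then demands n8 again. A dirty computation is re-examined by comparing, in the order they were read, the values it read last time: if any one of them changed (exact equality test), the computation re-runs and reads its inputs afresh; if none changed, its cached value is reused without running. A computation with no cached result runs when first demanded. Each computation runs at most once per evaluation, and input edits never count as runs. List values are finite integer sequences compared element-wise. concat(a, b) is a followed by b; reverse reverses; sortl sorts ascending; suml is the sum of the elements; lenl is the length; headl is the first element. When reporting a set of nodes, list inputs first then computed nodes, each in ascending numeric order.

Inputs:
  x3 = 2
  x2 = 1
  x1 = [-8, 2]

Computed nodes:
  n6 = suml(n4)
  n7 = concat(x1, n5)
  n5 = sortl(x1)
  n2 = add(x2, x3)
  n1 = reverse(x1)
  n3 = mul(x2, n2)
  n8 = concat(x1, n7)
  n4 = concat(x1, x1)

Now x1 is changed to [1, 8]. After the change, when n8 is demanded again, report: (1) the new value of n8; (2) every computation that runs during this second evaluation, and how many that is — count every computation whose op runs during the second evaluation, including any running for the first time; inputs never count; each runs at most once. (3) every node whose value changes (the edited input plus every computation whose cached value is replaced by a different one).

New value of n8: [1, 8, 1, 8, 1, 8].
Computations that run: n5, n7, n8 — 3 in total.
Values that change: x1, n5, n7, n8.

First evaluation (everything demanded from the output):
  n5 = sortl([-8, 2]) = [-8, 2]
  n7 = concat([-8, 2], [-8, 2]) = [-8, 2, -8, 2]
  n8 = concat([-8, 2], [-8, 2, -8, 2]) = [-8, 2, -8, 2, -8, 2]

Propagation after the edit:
  n5: runs — x1 [-8, 2]->[1, 8]; result [1, 8].
  n7: runs — x1 [-8, 2]->[1, 8]; n5 [-8, 2]->[1, 8]; result [1, 8, 1, 8].
  n8: runs — x1 [-8, 2]->[1, 8]; n7 [-8, 2, -8, 2]->[1, 8, 1, 8]; result [1, 8, 1, 8, 1, 8].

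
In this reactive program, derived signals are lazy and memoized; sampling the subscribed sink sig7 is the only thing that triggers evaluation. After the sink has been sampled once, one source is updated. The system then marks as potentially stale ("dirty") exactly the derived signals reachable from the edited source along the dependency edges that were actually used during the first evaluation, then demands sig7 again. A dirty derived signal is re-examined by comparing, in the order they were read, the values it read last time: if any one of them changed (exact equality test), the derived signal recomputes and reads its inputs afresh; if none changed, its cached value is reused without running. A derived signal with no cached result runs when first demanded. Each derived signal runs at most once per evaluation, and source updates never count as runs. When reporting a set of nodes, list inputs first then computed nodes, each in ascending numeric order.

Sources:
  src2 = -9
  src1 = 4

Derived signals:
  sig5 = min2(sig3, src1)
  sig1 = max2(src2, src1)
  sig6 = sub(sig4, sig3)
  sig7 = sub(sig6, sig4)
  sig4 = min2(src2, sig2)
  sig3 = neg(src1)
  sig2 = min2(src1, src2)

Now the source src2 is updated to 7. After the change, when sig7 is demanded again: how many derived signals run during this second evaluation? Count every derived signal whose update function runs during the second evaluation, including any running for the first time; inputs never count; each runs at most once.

4 derived signals run: sig2, sig4, sig6, sig7.

First demand of the output computes:
  sig2 = min2(4, -9) = -9
  sig3 = neg(4) = -4
  sig4 = min2(-9, -9) = -9
  sig6 = sub(-9, -4) = -5
  sig7 = sub(-5, -9) = 4

After the edit, cleaning proceeds:
  sig2: a read changed (src2 -9->7) — executes, giving 4.
  sig4: a read changed (src2 -9->7; sig2 -9->4) — executes, giving 4.
  sig6: a read changed (sig4 -9->4) — executes, giving 8.
  sig7: a read changed (sig6 -5->8; sig4 -9->4) — executes, giving 4 — identical to its old value.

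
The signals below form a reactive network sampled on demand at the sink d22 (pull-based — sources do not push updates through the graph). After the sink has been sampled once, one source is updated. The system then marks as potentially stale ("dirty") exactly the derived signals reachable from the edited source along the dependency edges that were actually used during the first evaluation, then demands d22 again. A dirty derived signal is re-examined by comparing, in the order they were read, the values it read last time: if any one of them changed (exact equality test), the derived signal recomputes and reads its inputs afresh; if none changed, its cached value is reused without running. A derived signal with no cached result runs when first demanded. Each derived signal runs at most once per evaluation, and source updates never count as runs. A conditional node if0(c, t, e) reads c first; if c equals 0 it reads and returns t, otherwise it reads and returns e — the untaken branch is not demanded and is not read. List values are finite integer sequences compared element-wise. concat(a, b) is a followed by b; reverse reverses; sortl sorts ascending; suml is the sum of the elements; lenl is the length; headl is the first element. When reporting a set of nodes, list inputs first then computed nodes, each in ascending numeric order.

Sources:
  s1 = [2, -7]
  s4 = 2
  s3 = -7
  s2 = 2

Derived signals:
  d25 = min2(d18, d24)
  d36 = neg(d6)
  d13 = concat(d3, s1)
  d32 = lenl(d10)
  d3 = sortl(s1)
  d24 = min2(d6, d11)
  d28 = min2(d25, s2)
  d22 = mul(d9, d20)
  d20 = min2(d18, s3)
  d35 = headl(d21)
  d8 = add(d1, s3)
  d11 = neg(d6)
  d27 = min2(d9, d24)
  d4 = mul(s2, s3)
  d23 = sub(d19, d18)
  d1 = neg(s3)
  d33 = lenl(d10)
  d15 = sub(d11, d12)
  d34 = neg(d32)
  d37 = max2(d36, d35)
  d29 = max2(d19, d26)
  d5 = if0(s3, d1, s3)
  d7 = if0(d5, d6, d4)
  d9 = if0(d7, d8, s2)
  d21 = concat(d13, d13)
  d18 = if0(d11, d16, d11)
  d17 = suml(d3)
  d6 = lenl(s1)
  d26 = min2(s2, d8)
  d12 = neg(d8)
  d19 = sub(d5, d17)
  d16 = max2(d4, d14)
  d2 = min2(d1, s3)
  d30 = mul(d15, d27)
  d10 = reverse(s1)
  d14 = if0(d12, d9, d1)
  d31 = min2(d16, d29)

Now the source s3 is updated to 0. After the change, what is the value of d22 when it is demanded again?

d22 now evaluates to -4.
The important point: the flipped condition redirects demand; d4 is left stale, never re-checked.

Initial pass — values computed on the first demand:
  d4 = mul(2, -7) = -14
  d5 = if0(s3=-7 -> else branch s3) = -7
  d6 = lenl([2, -7]) = 2
  d7 = if0(d5=-7 -> else branch d4) = -14
  d9 = if0(d7=-14 -> else branch s2) = 2
  d11 = neg(2) = -2
  d18 = if0(d11=-2 -> else branch d11) = -2
  d20 = min2(-2, -7) = -7
  d22 = mul(2, -7) = -14

Second demand — change propagation:
  d1: newly demanded (no cache) — executes and yields 0.
  d4: dirty yet unreached — the second evaluation never asks for it.
  d5: re-runs because s3 -7->0; s3 -7->0; new result 0.
  d7: re-runs because d5 -7->0; new result 2.
  d9: re-runs because d7 -14->2; new result 2 (unchanged).
  d20: re-runs because s3 -7->0; new result -2.
  d22: re-runs because d20 -7->-2; new result -4.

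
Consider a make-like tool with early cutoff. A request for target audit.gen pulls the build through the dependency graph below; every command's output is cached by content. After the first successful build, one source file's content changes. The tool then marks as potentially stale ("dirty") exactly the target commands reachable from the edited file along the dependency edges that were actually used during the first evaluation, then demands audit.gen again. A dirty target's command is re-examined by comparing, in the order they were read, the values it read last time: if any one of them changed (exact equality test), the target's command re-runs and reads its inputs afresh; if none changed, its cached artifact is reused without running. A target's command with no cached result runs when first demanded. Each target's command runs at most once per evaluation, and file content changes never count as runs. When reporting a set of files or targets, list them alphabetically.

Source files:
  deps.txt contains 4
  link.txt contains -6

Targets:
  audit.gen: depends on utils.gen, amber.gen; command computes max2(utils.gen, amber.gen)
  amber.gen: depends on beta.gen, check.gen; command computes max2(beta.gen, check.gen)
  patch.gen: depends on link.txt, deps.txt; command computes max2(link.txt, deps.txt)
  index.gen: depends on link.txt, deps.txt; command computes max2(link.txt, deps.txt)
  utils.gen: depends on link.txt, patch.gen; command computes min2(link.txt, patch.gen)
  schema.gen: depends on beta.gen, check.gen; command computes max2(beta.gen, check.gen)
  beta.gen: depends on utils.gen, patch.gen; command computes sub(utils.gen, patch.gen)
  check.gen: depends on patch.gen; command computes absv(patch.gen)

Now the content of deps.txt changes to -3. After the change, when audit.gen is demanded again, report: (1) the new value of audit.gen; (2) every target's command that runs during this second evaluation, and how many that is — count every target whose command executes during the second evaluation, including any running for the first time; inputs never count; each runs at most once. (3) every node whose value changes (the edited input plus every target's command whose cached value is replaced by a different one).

First demand of the output computes:
  patch.gen = max2(-6, 4) = 4
  check.gen = absv(4) = 4
  utils.gen = min2(-6, 4) = -6
  beta.gen = sub(-6, 4) = -10
  amber.gen = max2(-10, 4) = 4
  audit.gen = max2(-6, 4) = 4

After the edit, cleaning proceeds:
  patch.gen: a read changed (deps.txt 4->-3) — executes, giving -3.
  check.gen: a read changed (patch.gen 4->-3) — executes, giving 3.
  utils.gen: a read changed (patch.gen 4->-3) — executes, giving -6 — identical to its old value.
  beta.gen: a read changed (patch.gen 4->-3) — executes, giving -3.
  amber.gen: a read changed (beta.gen -10->-3; check.gen 4->3) — executes, giving 3.
  audit.gen: a read changed (amber.gen 4->3) — executes, giving 3.

Demanding audit.gen again yields 3.
6 target commands run: amber.gen, audit.gen, beta.gen, check.gen, patch.gen, utils.gen.
The nodes whose values change: amber.gen, audit.gen, beta.gen, check.gen, deps.txt, patch.gen.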